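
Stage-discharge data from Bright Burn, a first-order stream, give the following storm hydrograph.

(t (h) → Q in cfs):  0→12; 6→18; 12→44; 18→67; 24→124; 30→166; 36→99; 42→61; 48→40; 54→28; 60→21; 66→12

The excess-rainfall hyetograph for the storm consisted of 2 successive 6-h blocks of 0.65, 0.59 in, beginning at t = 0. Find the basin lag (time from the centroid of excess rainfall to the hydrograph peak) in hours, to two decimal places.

t_L ≈ 24.15 h

Centroid of excess rainfall: t_c = Σ P_i·t̄_i / ΣP_i = 5.8548 h (block centres at 3, 9 h).
Hydrograph peak occurs at t = 30 h, so basin lag t_L = 30 − 5.8548 = 24.15 h.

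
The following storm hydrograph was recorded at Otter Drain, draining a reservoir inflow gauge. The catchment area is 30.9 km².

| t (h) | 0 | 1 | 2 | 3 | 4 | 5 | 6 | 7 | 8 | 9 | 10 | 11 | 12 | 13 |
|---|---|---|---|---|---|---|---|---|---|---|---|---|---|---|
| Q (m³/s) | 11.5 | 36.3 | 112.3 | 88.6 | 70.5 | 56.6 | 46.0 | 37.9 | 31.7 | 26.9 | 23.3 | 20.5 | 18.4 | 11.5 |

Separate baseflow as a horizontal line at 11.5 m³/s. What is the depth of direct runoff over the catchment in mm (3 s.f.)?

d ≈ 50.2 mm

Direct runoff: 0.0, 24.8, 100.8, 77.1, 59.0, 45.1, 34.5, 26.4, 20.2, 15.4, 11.8, 9.0, 6.9, 0.0 m³/s; ΣQ_DR = 431.0 m³/s.
V = ΣQ_DR · Δt = 431.0 × 3600 s = 1.552 × 10^6 m³.
Over A = 30.9 km², depth = V / A = 50.2 mm.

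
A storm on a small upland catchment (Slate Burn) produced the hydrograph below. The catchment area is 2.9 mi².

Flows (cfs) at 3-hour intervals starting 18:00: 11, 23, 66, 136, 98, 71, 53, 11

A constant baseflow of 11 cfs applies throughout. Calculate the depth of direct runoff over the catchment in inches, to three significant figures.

Direct runoff: 0.0, 12.0, 55.0, 125.0, 87.0, 60.0, 42.0, 0.0 cfs; ΣQ_DR = 381.0 cfs.
V = ΣQ_DR · Δt = 381.0 × 10800 s = 4.115 × 10^6 ft³.
Over A = 2.9 mi², depth = V / A = 0.611 in.

d ≈ 0.611 in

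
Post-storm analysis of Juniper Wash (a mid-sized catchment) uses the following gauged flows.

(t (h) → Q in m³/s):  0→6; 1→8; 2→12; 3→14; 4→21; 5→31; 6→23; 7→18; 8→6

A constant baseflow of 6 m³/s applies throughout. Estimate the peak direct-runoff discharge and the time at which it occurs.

Q_p = 25.0 m³/s at t = 5 h

Subtracting baseflow gives direct-runoff ordinates: 0.0, 2.0, 6.0, 8.0, 15.0, 25.0, 17.0, 12.0, 0.0 m³/s.
The maximum is 25.0 m³/s, occurring at the reading for t = 5 h.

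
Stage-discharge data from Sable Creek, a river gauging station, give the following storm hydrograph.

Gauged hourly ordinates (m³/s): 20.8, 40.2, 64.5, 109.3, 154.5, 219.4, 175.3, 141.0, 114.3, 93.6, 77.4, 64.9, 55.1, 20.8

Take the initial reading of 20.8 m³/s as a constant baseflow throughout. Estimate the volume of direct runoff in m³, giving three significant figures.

Direct-runoff ordinates (Q − Q_b): 0.0, 19.4, 43.7, 88.5, 133.7, 198.6, 154.5, 120.2, 93.5, 72.8, 56.6, 44.1, 34.3, 0.0 m³/s.
ΣQ_DR = 1060 m³/s.
With Δt = 1 h = 3600 s, V = ΣQ_DR · Δt = 1060 × 3600 = 3.82 × 10^6 m³.

V ≈ 3.82 × 10^6 m³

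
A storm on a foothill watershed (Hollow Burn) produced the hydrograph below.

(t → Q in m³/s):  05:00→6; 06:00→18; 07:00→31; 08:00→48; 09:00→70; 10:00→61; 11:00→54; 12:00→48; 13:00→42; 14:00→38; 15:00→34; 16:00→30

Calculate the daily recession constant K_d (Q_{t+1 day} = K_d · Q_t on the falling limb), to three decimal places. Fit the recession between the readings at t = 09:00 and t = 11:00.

Between t = 09:00 and t = 11:00 the flow falls from 70 to 54 m³/s over 2×1 h = 2 h.
Per-interval ratio K = (54/70)^(1/2) = 0.8783; K_d = K^(24/1) = 0.044.

K_d ≈ 0.044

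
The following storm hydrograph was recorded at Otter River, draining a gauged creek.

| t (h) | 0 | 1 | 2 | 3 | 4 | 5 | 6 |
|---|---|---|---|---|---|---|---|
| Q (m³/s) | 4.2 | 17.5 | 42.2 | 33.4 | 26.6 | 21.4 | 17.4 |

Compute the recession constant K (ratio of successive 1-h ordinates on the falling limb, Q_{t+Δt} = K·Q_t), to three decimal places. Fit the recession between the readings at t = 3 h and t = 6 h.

Using the recession-limb readings at t = 3 h and t = 6 h: Q falls from 33.4 to 17.4 m³/s over 3 intervals.
K = (Q₂/Q₁)^(1/3) = (17.4/33.4)^(1/3) = 0.805.

K ≈ 0.805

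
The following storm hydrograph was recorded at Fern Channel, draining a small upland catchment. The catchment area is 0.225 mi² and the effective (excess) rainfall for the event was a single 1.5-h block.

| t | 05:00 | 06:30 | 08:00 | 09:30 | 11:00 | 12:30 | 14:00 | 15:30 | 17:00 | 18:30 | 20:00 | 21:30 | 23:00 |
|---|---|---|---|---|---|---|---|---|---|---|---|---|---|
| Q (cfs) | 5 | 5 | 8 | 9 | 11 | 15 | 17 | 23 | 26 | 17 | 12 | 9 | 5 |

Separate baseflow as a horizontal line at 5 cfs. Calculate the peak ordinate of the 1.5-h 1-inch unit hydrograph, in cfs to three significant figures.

Direct runoff: 0.0, 0.0, 3.0, 4.0, 6.0, 10.0, 12.0, 18.0, 21.0, 12.0, 7.0, 4.0, 0.0 cfs; ΣQ_DR = 97.00 cfs, peak = 21.0 cfs.
Runoff depth d = ΣQ_DR·Δt / A = 97.00 × 5400 / (0.225 mi²) = 1.002 in.
The 1-inch UH is the DRH scaled by (1 in)/d, so U_p = 21.0 × 1/1.002 = 21.0 cfs.

U_p ≈ 21.0 cfs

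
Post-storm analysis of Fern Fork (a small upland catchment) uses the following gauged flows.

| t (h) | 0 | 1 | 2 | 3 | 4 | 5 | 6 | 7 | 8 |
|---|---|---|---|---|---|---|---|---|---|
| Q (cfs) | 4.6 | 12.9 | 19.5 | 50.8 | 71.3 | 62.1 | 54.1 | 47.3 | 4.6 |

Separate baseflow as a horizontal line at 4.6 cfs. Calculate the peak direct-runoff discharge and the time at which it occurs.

Q_p = 66.7 cfs at t = 4 h

Subtracting baseflow gives direct-runoff ordinates: 0.0, 8.3, 14.9, 46.2, 66.7, 57.5, 49.5, 42.7, 0.0 cfs.
The maximum is 66.7 cfs, occurring at the reading for t = 4 h.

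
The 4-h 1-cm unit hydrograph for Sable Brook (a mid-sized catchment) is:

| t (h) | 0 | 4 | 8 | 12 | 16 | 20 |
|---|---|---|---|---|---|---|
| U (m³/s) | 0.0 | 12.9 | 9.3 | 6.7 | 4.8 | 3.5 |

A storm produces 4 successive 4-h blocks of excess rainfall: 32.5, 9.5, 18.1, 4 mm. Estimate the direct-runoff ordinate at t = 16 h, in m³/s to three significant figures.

Q ≈ 44.0 m³/s

By discrete convolution, Q_j = Σ (P_i / 10 mm) · U_{j−i}.
At t = 16 h (j=4): Q = (32.5/10)·4.8 + (9.5/10)·6.7 + (18.1/10)·9.3 + (4/10)·12.9 = 44.0 m³/s.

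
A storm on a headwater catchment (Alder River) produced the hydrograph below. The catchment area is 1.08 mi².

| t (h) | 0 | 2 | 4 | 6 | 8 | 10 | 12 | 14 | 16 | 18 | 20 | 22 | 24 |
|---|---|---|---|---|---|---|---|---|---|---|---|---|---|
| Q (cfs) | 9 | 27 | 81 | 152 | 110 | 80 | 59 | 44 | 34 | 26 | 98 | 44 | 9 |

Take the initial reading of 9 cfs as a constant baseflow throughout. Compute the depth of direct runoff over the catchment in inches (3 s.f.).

d ≈ 1.88 in

Direct runoff: 0.0, 18.0, 72.0, 143.0, 101.0, 71.0, 50.0, 35.0, 25.0, 17.0, 89.0, 35.0, 0.0 cfs; ΣQ_DR = 656.0 cfs.
V = ΣQ_DR · Δt = 656.0 × 7200 s = 4.723 × 10^6 ft³.
Over A = 1.08 mi², depth = V / A = 1.88 in.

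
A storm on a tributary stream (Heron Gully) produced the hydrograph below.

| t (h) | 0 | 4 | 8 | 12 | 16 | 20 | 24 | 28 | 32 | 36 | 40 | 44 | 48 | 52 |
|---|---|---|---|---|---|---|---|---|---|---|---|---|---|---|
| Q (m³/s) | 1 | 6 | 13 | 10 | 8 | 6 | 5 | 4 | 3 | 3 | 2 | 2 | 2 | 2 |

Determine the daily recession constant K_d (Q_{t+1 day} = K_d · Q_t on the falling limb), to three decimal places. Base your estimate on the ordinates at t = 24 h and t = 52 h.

K_d ≈ 0.456

Between t = 24 h and t = 52 h the flow falls from 5 to 2 m³/s over 7×4 h = 28 h.
Per-interval ratio K = (2/5)^(1/7) = 0.8773; K_d = K^(24/4) = 0.456.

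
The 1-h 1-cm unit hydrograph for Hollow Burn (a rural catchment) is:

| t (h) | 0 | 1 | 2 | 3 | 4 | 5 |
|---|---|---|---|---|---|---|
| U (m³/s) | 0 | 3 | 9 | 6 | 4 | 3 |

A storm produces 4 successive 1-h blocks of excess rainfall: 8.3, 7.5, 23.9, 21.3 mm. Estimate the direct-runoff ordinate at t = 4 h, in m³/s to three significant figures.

By discrete convolution, Q_j = Σ (P_i / 10 mm) · U_{j−i}.
At t = 4 h (j=4): Q = (8.3/10)·4 + (7.5/10)·6 + (23.9/10)·9 + (21.3/10)·3 = 35.7 m³/s.

Q ≈ 35.7 m³/s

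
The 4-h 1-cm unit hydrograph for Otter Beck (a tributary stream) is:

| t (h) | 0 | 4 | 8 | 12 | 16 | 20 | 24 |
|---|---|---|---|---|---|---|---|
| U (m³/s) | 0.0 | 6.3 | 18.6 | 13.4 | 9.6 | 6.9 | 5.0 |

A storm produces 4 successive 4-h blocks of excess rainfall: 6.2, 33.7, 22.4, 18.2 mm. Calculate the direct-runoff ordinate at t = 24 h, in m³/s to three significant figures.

By discrete convolution, Q_j = Σ (P_i / 10 mm) · U_{j−i}.
At t = 24 h (j=6): Q = (6.2/10)·5.0 + (33.7/10)·6.9 + (22.4/10)·9.6 + (18.2/10)·13.4 = 72.2 m³/s.

Q ≈ 72.2 m³/s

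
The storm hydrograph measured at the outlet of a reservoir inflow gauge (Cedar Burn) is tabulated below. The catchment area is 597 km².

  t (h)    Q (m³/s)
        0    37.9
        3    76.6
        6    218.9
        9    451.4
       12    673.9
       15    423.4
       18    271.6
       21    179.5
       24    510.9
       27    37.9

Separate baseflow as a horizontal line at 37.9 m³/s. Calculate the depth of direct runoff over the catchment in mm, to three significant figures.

d ≈ 45.3 mm

Direct runoff: 0.0, 38.7, 181.0, 413.5, 636.0, 385.5, 233.7, 141.6, 473.0, 0.0 m³/s; ΣQ_DR = 2503 m³/s.
V = ΣQ_DR · Δt = 2503 × 10800 s = 2.703 × 10^7 m³.
Over A = 597 km², depth = V / A = 45.3 mm.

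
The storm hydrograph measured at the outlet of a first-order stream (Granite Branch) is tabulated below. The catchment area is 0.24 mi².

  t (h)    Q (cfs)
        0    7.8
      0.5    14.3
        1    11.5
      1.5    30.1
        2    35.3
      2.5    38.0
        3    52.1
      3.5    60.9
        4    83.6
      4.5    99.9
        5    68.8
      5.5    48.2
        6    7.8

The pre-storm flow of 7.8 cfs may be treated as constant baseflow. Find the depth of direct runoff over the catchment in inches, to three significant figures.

d ≈ 1.48 in

Direct runoff: 0.0, 6.5, 3.7, 22.3, 27.5, 30.2, 44.3, 53.1, 75.8, 92.1, 61.0, 40.4, 0.0 cfs; ΣQ_DR = 456.9 cfs.
V = ΣQ_DR · Δt = 456.9 × 1800 s = 8.224 × 10^5 ft³.
Over A = 0.24 mi², depth = V / A = 1.48 in.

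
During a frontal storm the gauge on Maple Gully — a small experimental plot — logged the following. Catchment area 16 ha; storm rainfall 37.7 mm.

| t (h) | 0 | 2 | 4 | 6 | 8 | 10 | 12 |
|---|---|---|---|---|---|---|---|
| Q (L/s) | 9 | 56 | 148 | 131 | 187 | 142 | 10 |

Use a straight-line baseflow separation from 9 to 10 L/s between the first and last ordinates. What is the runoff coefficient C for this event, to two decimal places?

C ≈ 0.74

ΣQ_DR = 616.5 L/s; V = ΣQ_DR·Δt = 4.439 × 10^6 L.
Runoff depth d = V / A = 27.74 mm.
C = d / P = 27.74 / 37.7 = 0.74.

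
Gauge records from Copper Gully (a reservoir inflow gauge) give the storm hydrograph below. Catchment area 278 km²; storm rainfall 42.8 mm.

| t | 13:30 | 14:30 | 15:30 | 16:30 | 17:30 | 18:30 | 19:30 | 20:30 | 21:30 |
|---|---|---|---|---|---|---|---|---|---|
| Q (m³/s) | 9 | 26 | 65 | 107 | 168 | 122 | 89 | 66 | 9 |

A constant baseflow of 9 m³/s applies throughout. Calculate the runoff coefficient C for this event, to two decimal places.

C ≈ 0.18

ΣQ_DR = 580.0 m³/s; V = ΣQ_DR·Δt = 2.088 × 10^6 m³.
Runoff depth d = V / A = 7.511 mm.
C = d / P = 7.511 / 42.8 = 0.18.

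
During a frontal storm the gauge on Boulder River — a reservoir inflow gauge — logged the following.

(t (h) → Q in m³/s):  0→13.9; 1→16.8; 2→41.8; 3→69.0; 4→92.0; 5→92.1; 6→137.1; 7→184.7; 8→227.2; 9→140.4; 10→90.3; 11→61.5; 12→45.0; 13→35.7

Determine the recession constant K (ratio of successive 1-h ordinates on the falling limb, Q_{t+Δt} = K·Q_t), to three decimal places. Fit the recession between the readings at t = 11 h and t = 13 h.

K ≈ 0.762

Using the recession-limb readings at t = 11 h and t = 13 h: Q falls from 61.5 to 35.7 m³/s over 2 intervals.
K = (Q₂/Q₁)^(1/2) = (35.7/61.5)^(1/2) = 0.762.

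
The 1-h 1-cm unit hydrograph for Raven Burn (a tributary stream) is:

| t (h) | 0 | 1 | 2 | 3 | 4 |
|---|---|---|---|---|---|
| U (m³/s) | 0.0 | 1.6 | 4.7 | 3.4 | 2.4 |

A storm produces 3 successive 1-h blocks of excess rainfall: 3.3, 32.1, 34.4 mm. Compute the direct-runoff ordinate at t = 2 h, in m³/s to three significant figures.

By discrete convolution, Q_j = Σ (P_i / 10 mm) · U_{j−i}.
At t = 2 h (j=2): Q = (3.3/10)·4.7 + (32.1/10)·1.6 + (34.4/10)·0.0 = 6.69 m³/s.

Q ≈ 6.69 m³/s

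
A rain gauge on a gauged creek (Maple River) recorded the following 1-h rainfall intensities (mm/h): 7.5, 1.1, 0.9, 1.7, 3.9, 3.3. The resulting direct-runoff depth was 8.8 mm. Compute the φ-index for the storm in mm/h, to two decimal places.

φ ≈ 1.97 mm/h

Only the 3 blocks with intensity above φ contribute runoff: 7.5, 3.9, 3.3 mm/h.
Σ(I−φ)·Δt = d  ⇒  (7.5+3.9+3.3 − 3φ)·1 = 8.8
φ = (14.70 − 8.8/1) / 3 = 1.97 mm/h.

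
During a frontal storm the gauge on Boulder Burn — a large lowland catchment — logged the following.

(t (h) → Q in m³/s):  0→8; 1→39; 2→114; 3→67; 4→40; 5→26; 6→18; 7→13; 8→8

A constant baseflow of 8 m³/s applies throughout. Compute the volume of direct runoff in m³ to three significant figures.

Direct-runoff ordinates (Q − Q_b): 0.0, 31.0, 106.0, 59.0, 32.0, 18.0, 10.0, 5.0, 0.0 m³/s.
ΣQ_DR = 261.0 m³/s.
With Δt = 1 h = 3600 s, V = ΣQ_DR · Δt = 261.0 × 3600 = 9.40 × 10^5 m³.

V ≈ 9.40 × 10^5 m³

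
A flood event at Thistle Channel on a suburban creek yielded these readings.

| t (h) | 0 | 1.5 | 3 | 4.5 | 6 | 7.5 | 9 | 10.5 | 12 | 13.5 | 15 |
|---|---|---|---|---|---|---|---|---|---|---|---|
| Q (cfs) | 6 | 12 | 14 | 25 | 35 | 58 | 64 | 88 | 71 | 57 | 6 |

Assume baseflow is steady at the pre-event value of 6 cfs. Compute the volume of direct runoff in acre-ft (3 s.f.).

Direct-runoff ordinates (Q − Q_b): 0.0, 6.0, 8.0, 19.0, 29.0, 52.0, 58.0, 82.0, 65.0, 51.0, 0.0 cfs.
ΣQ_DR = 370.0 cfs.
With Δt = 1.5 h = 5400 s, V = ΣQ_DR · Δt = 370.0 × 5400 = 2.00 × 10^6 ft³ = 45.9 acre-ft.

V ≈ 45.9 acre-ft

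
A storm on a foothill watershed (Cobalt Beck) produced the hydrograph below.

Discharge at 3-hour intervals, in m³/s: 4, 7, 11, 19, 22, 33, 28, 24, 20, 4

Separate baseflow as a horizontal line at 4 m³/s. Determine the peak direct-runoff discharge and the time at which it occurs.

Subtracting baseflow gives direct-runoff ordinates: 0.0, 3.0, 7.0, 15.0, 18.0, 29.0, 24.0, 20.0, 16.0, 0.0 m³/s.
The maximum is 29.0 m³/s, occurring at the reading for t = 15 h.

Q_p = 29.0 m³/s at t = 15 h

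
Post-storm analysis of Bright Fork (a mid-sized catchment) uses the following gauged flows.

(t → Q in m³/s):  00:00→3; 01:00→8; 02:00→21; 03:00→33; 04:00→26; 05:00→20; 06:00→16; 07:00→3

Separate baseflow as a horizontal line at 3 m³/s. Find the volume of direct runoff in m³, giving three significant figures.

Direct-runoff ordinates (Q − Q_b): 0.0, 5.0, 18.0, 30.0, 23.0, 17.0, 13.0, 0.0 m³/s.
ΣQ_DR = 106.0 m³/s.
With Δt = 1 h = 3600 s, V = ΣQ_DR · Δt = 106.0 × 3600 = 3.82 × 10^5 m³.

V ≈ 3.82 × 10^5 m³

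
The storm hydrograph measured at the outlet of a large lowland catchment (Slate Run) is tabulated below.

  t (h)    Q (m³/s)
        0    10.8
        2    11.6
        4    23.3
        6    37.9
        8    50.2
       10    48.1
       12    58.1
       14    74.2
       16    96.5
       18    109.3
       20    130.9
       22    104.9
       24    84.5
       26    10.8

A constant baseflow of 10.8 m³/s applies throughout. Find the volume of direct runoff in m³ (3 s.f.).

Direct-runoff ordinates (Q − Q_b): 0.0, 0.8, 12.5, 27.1, 39.4, 37.3, 47.3, 63.4, 85.7, 98.5, 120.1, 94.1, 73.7, 0.0 m³/s.
ΣQ_DR = 699.9 m³/s.
With Δt = 2 h = 7200 s, V = ΣQ_DR · Δt = 699.9 × 7200 = 5.04 × 10^6 m³.

V ≈ 5.04 × 10^6 m³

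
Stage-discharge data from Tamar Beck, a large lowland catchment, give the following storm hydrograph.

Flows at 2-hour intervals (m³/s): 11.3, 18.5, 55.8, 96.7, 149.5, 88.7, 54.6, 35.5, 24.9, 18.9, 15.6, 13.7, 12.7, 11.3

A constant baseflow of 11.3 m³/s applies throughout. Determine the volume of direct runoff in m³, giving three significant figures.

V ≈ 3.24 × 10^6 m³

Direct-runoff ordinates (Q − Q_b): 0.0, 7.2, 44.5, 85.4, 138.2, 77.4, 43.3, 24.2, 13.6, 7.6, 4.3, 2.4, 1.4, 0.0 m³/s.
ΣQ_DR = 449.5 m³/s.
With Δt = 2 h = 7200 s, V = ΣQ_DR · Δt = 449.5 × 7200 = 3.24 × 10^6 m³.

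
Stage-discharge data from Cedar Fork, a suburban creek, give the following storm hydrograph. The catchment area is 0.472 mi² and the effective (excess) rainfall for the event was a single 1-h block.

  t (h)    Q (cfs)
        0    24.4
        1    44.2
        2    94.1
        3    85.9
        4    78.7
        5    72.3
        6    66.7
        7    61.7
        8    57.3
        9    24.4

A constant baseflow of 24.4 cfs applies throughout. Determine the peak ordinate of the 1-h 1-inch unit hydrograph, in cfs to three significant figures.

U_p ≈ 58.1 cfs

Direct runoff: 0.0, 19.8, 69.7, 61.5, 54.3, 47.9, 42.3, 37.3, 32.9, 0.0 cfs; ΣQ_DR = 365.7 cfs, peak = 69.7 cfs.
Runoff depth d = ΣQ_DR·Δt / A = 365.7 × 3600 / (0.472 mi²) = 1.201 in.
The 1-inch UH is the DRH scaled by (1 in)/d, so U_p = 69.7 × 1/1.201 = 58.1 cfs.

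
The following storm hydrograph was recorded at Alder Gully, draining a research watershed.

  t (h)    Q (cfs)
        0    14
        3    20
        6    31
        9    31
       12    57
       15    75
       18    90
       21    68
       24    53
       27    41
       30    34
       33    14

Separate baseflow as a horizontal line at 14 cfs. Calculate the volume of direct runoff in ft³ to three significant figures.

V ≈ 3.89 × 10^6 ft³

Direct-runoff ordinates (Q − Q_b): 0.0, 6.0, 17.0, 17.0, 43.0, 61.0, 76.0, 54.0, 39.0, 27.0, 20.0, 0.0 cfs.
ΣQ_DR = 360.0 cfs.
With Δt = 3 h = 10800 s, V = ΣQ_DR · Δt = 360.0 × 10800 = 3.89 × 10^6 ft³.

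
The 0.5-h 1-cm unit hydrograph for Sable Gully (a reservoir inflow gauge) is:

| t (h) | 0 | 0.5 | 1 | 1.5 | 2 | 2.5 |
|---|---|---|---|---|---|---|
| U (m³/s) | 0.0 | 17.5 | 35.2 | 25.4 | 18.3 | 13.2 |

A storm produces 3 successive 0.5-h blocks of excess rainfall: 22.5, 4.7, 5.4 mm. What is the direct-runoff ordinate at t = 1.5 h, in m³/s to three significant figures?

Q ≈ 83.1 m³/s

By discrete convolution, Q_j = Σ (P_i / 10 mm) · U_{j−i}.
At t = 1.5 h (j=3): Q = (22.5/10)·25.4 + (4.7/10)·35.2 + (5.4/10)·17.5 = 83.1 m³/s.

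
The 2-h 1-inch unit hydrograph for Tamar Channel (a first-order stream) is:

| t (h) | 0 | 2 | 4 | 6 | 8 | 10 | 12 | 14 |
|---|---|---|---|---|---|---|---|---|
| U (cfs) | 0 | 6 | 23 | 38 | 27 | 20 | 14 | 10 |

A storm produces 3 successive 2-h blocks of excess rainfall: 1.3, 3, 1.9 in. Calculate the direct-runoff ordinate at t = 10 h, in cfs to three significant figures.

By discrete convolution, Q_j = Σ (P_i / 1 in) · U_{j−i}.
At t = 10 h (j=5): Q = (1.3/1)·20 + (3/1)·27 + (1.9/1)·38 = 179 cfs.

Q ≈ 179 cfs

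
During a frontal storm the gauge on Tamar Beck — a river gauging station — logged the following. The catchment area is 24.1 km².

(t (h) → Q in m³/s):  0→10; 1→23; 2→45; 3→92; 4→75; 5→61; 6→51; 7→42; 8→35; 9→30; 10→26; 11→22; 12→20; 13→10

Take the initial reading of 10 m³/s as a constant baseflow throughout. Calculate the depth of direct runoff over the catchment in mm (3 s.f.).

Direct runoff: 0.0, 13.0, 35.0, 82.0, 65.0, 51.0, 41.0, 32.0, 25.0, 20.0, 16.0, 12.0, 10.0, 0.0 m³/s; ΣQ_DR = 402.0 m³/s.
V = ΣQ_DR · Δt = 402.0 × 3600 s = 1.447 × 10^6 m³.
Over A = 24.1 km², depth = V / A = 60.0 mm.

d ≈ 60.0 mm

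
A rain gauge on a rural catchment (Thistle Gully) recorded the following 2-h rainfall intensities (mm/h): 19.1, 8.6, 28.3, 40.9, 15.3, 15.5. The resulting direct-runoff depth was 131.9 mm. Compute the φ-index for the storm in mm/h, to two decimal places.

φ ≈ 10.63 mm/h

Only the 5 blocks with intensity above φ contribute runoff: 19.1, 28.3, 40.9, 15.3, 15.5 mm/h.
Σ(I−φ)·Δt = d  ⇒  (19.1+28.3+40.9+15.3+15.5 − 5φ)·2 = 131.9
φ = (119.1 − 131.9/2) / 5 = 10.63 mm/h.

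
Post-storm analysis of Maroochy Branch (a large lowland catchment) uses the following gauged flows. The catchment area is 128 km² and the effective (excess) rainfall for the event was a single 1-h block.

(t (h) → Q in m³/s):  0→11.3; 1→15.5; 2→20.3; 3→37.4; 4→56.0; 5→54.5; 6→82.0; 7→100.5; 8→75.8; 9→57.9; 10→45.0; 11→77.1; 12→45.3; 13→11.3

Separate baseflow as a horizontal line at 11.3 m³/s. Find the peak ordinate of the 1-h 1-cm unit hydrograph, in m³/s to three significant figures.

Direct runoff: 0.0, 4.2, 9.0, 26.1, 44.7, 43.2, 70.7, 89.2, 64.5, 46.6, 33.7, 65.8, 34.0, 0.0 m³/s; ΣQ_DR = 531.7 m³/s, peak = 89.2 m³/s.
Runoff depth d = ΣQ_DR·Δt / A = 531.7 × 3600 / (128 km²) = 14.95 mm.
The 1-cm UH is the DRH scaled by (10 mm)/d, so U_p = 89.2 × 10/14.95 = 59.6 m³/s.

U_p ≈ 59.6 m³/s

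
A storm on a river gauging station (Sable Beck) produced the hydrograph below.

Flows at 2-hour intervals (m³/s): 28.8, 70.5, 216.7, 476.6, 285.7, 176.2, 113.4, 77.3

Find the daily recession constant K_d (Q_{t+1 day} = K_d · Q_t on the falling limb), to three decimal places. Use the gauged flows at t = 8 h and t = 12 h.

Between t = 8 h and t = 12 h the flow falls from 285.7 to 113.4 m³/s over 2×2 h = 4 h.
Per-interval ratio K = (113.4/285.7)^(1/2) = 0.6300; K_d = K^(24/2) = 0.004.

K_d ≈ 0.004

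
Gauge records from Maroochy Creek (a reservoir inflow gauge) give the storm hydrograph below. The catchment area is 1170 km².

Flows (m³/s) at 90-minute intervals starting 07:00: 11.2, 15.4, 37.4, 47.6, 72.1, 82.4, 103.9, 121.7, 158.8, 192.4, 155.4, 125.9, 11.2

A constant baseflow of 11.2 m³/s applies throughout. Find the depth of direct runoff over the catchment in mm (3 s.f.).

d ≈ 4.57 mm

Direct runoff: 0.0, 4.2, 26.2, 36.4, 60.9, 71.2, 92.7, 110.5, 147.6, 181.2, 144.2, 114.7, 0.0 m³/s; ΣQ_DR = 989.8 m³/s.
V = ΣQ_DR · Δt = 989.8 × 5400 s = 5.345 × 10^6 m³.
Over A = 1170 km², depth = V / A = 4.57 mm.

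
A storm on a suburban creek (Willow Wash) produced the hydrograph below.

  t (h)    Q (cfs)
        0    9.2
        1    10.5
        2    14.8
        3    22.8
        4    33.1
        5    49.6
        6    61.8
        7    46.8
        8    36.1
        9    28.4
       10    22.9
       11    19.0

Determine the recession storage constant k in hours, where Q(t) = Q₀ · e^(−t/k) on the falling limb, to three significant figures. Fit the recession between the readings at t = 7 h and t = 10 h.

On the falling limb, Q drops from 46.8 to 22.9 cfs between t = 7 h and t = 10 h (Δt = 3 h).
k = −Δt / ln(Q₂/Q₁) = −3 / ln(22.9/46.8) = 4.20 h.

k ≈ 4.20 h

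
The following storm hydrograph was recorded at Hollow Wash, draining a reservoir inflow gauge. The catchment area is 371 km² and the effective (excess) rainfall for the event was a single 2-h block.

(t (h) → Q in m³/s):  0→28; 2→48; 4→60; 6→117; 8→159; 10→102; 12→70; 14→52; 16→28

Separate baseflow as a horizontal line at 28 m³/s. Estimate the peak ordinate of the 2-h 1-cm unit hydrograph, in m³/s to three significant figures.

Direct runoff: 0.0, 20.0, 32.0, 89.0, 131.0, 74.0, 42.0, 24.0, 0.0 m³/s; ΣQ_DR = 412.0 m³/s, peak = 131.0 m³/s.
Runoff depth d = ΣQ_DR·Δt / A = 412.0 × 7200 / (371 km²) = 7.996 mm.
The 1-cm UH is the DRH scaled by (10 mm)/d, so U_p = 131.0 × 10/7.996 = 164 m³/s.

U_p ≈ 164 m³/s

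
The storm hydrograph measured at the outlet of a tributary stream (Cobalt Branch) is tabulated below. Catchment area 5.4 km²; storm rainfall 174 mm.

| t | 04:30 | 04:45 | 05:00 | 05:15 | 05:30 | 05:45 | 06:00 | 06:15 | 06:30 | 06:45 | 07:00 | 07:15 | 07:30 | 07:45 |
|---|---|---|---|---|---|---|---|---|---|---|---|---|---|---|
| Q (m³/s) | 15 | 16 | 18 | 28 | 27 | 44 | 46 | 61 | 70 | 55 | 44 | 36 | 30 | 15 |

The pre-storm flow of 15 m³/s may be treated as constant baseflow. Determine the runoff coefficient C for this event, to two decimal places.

C ≈ 0.28

ΣQ_DR = 295.0 m³/s; V = ΣQ_DR·Δt = 2.655 × 10^5 m³.
Runoff depth d = V / A = 49.17 mm.
C = d / P = 49.17 / 174 = 0.28.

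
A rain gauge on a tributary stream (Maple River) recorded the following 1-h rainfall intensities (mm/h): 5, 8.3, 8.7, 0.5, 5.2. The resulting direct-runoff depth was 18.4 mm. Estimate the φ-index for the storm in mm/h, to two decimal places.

φ ≈ 2.20 mm/h

Only the 4 blocks with intensity above φ contribute runoff: 5, 8.3, 8.7, 5.2 mm/h.
Σ(I−φ)·Δt = d  ⇒  (5+8.3+8.7+5.2 − 4φ)·1 = 18.4
φ = (27.20 − 18.4/1) / 4 = 2.20 mm/h.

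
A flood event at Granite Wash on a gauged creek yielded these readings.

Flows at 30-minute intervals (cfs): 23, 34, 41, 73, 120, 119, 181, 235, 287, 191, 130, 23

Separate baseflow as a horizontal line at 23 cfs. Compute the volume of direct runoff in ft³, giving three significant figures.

V ≈ 2.13 × 10^6 ft³

Direct-runoff ordinates (Q − Q_b): 0.0, 11.0, 18.0, 50.0, 97.0, 96.0, 158.0, 212.0, 264.0, 168.0, 107.0, 0.0 cfs.
ΣQ_DR = 1181 cfs.
With Δt = 0.5 h = 1800 s, V = ΣQ_DR · Δt = 1181 × 1800 = 2.13 × 10^6 ft³.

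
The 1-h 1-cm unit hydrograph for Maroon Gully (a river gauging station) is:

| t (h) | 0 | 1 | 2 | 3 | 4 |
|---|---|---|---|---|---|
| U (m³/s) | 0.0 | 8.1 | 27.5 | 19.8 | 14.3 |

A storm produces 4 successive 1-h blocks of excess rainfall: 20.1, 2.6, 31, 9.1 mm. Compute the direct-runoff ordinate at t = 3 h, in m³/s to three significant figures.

By discrete convolution, Q_j = Σ (P_i / 10 mm) · U_{j−i}.
At t = 3 h (j=3): Q = (20.1/10)·19.8 + (2.6/10)·27.5 + (31/10)·8.1 + (9.1/10)·0.0 = 72.1 m³/s.

Q ≈ 72.1 m³/s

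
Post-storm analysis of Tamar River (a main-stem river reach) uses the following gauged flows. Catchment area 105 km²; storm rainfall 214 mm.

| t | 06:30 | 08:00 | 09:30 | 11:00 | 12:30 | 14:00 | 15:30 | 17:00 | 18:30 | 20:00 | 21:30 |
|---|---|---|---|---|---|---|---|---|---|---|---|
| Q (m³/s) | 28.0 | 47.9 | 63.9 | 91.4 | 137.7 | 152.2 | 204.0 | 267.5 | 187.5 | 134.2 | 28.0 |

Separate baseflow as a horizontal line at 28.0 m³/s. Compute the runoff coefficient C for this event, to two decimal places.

C ≈ 0.25

ΣQ_DR = 1034 m³/s; V = ΣQ_DR·Δt = 5.585 × 10^6 m³.
Runoff depth d = V / A = 53.19 mm.
C = d / P = 53.19 / 214 = 0.25.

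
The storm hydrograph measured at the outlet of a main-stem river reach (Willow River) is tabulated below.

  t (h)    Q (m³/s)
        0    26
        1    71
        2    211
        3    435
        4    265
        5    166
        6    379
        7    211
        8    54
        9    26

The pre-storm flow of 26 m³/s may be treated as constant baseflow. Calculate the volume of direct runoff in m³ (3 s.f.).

Direct-runoff ordinates (Q − Q_b): 0.0, 45.0, 185.0, 409.0, 239.0, 140.0, 353.0, 185.0, 28.0, 0.0 m³/s.
ΣQ_DR = 1584 m³/s.
With Δt = 1 h = 3600 s, V = ΣQ_DR · Δt = 1584 × 3600 = 5.70 × 10^6 m³.

V ≈ 5.70 × 10^6 m³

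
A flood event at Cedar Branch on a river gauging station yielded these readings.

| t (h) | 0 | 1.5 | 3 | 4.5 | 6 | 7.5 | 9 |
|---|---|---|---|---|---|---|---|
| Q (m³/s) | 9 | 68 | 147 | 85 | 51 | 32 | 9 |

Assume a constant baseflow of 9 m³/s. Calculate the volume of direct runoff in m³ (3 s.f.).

V ≈ 1.83 × 10^6 m³

Direct-runoff ordinates (Q − Q_b): 0.0, 59.0, 138.0, 76.0, 42.0, 23.0, 0.0 m³/s.
ΣQ_DR = 338.0 m³/s.
With Δt = 1.5 h = 5400 s, V = ΣQ_DR · Δt = 338.0 × 5400 = 1.83 × 10^6 m³.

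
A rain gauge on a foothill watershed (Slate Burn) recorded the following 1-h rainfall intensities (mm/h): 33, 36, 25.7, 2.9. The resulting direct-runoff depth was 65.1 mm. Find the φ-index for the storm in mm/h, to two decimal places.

Only the 3 blocks with intensity above φ contribute runoff: 33, 36, 25.7 mm/h.
Σ(I−φ)·Δt = d  ⇒  (33+36+25.7 − 3φ)·1 = 65.1
φ = (94.70 − 65.1/1) / 3 = 9.87 mm/h.

φ ≈ 9.87 mm/h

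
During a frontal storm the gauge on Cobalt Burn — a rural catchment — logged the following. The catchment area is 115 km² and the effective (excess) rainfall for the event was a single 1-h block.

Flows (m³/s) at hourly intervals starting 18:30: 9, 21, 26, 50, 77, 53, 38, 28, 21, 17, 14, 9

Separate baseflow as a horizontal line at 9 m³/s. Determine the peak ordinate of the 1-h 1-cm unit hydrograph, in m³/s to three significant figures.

Direct runoff: 0.0, 12.0, 17.0, 41.0, 68.0, 44.0, 29.0, 19.0, 12.0, 8.0, 5.0, 0.0 m³/s; ΣQ_DR = 255.0 m³/s, peak = 68.0 m³/s.
Runoff depth d = ΣQ_DR·Δt / A = 255.0 × 3600 / (115 km²) = 7.983 mm.
The 1-cm UH is the DRH scaled by (10 mm)/d, so U_p = 68.0 × 10/7.983 = 85.2 m³/s.

U_p ≈ 85.2 m³/s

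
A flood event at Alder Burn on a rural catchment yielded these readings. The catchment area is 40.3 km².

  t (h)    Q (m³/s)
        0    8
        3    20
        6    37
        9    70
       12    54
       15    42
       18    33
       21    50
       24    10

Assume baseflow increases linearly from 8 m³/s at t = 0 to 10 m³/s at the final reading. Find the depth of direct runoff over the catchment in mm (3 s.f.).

d ≈ 65.1 mm

Direct runoff: 0.00, 11.75, 28.50, 61.25, 45.00, 32.75, 23.50, 40.25, 0.00 m³/s; ΣQ_DR = 243.0 m³/s.
V = ΣQ_DR · Δt = 243.0 × 10800 s = 2.624 × 10^6 m³.
Over A = 40.3 km², depth = V / A = 65.1 mm.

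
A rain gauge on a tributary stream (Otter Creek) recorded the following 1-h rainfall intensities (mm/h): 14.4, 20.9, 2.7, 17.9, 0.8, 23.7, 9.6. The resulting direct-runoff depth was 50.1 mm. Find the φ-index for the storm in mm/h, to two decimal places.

φ ≈ 7.28 mm/h

Only the 5 blocks with intensity above φ contribute runoff: 14.4, 20.9, 17.9, 23.7, 9.6 mm/h.
Σ(I−φ)·Δt = d  ⇒  (14.4+20.9+17.9+23.7+9.6 − 5φ)·1 = 50.1
φ = (86.50 − 50.1/1) / 5 = 7.28 mm/h.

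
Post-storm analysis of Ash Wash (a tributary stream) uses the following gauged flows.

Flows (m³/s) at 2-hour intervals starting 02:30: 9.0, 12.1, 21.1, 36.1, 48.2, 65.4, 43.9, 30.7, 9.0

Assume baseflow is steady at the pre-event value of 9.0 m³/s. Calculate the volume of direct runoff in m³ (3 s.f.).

V ≈ 1.40 × 10^6 m³

Direct-runoff ordinates (Q − Q_b): 0.0, 3.1, 12.1, 27.1, 39.2, 56.4, 34.9, 21.7, 0.0 m³/s.
ΣQ_DR = 194.5 m³/s.
With Δt = 2 h = 7200 s, V = ΣQ_DR · Δt = 194.5 × 7200 = 1.40 × 10^6 m³.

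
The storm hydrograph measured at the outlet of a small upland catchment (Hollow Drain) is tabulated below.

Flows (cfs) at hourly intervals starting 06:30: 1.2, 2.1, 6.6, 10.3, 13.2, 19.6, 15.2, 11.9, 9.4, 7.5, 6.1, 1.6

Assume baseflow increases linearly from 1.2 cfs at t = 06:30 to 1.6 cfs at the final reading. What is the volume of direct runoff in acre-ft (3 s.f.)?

V ≈ 7.26 acre-ft

Direct-runoff ordinates (Q − Q_b): 0.00, 0.86, 5.33, 8.99, 11.85, 18.22, 13.78, 10.45, 7.91, 5.97, 4.54, 0.00 cfs.
ΣQ_DR = 87.90 cfs.
With Δt = 1 h = 3600 s, V = ΣQ_DR · Δt = 87.90 × 3600 = 3.16 × 10^5 ft³ = 7.26 acre-ft.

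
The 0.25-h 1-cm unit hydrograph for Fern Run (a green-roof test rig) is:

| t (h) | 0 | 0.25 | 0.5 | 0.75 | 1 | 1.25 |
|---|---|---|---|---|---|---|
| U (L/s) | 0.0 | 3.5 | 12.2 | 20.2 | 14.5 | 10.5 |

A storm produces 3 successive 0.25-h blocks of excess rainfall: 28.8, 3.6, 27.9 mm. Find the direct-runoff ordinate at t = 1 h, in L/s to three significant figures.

Q ≈ 83.1 L/s

By discrete convolution, Q_j = Σ (P_i / 10 mm) · U_{j−i}.
At t = 1 h (j=4): Q = (28.8/10)·14.5 + (3.6/10)·20.2 + (27.9/10)·12.2 = 83.1 L/s.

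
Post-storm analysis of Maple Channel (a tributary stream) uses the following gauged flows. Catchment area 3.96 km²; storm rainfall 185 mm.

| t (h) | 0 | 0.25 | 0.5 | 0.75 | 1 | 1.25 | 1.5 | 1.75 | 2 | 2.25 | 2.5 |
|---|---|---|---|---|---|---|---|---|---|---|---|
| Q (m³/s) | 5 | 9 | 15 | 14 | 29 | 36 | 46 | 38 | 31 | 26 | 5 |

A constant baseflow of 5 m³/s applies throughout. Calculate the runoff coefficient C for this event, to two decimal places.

ΣQ_DR = 199.0 m³/s; V = ΣQ_DR·Δt = 1.791 × 10^5 m³.
Runoff depth d = V / A = 45.23 mm.
C = d / P = 45.23 / 185 = 0.24.

C ≈ 0.24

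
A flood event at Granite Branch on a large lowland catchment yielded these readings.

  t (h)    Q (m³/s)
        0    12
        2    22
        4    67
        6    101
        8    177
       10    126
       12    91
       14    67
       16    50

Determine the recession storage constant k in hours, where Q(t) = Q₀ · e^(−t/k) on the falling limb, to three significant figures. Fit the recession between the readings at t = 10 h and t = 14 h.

k ≈ 6.33 h

On the falling limb, Q drops from 126 to 67 m³/s between t = 10 h and t = 14 h (Δt = 4 h).
k = −Δt / ln(Q₂/Q₁) = −4 / ln(67/126) = 6.33 h.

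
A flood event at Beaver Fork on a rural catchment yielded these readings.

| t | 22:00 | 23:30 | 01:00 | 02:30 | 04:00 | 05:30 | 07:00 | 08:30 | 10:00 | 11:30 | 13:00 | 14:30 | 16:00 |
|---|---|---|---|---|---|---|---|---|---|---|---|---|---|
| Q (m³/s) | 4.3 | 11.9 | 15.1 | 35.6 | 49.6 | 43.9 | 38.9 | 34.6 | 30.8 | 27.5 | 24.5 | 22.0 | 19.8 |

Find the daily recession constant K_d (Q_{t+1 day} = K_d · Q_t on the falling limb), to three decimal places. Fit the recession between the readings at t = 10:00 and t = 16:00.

K_d ≈ 0.171

Between t = 10:00 and t = 16:00 the flow falls from 30.8 to 19.8 m³/s over 4×1.5 h = 6 h.
Per-interval ratio K = (19.8/30.8)^(1/4) = 0.8954; K_d = K^(24/1.5) = 0.171.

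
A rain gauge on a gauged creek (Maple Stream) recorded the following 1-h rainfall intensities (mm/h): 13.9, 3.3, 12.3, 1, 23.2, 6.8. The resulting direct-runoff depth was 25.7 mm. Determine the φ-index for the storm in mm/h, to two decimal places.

Only the 3 blocks with intensity above φ contribute runoff: 13.9, 12.3, 23.2 mm/h.
Σ(I−φ)·Δt = d  ⇒  (13.9+12.3+23.2 − 3φ)·1 = 25.7
φ = (49.40 − 25.7/1) / 3 = 7.90 mm/h.

φ ≈ 7.90 mm/h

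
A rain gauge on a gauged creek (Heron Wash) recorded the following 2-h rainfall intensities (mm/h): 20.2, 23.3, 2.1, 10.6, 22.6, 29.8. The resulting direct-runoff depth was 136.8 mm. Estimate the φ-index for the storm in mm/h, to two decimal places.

φ ≈ 7.62 mm/h

Only the 5 blocks with intensity above φ contribute runoff: 20.2, 23.3, 10.6, 22.6, 29.8 mm/h.
Σ(I−φ)·Δt = d  ⇒  (20.2+23.3+10.6+22.6+29.8 − 5φ)·2 = 136.8
φ = (106.5 − 136.8/2) / 5 = 7.62 mm/h.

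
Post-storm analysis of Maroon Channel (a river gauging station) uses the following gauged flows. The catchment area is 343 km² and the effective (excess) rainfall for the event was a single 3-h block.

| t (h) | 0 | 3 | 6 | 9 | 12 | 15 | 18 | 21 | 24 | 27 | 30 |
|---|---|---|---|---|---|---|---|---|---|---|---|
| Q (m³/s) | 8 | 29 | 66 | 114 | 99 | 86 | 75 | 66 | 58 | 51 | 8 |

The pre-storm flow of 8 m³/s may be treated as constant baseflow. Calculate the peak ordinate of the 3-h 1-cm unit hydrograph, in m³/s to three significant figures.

U_p ≈ 58.9 m³/s

Direct runoff: 0.0, 21.0, 58.0, 106.0, 91.0, 78.0, 67.0, 58.0, 50.0, 43.0, 0.0 m³/s; ΣQ_DR = 572.0 m³/s, peak = 106.0 m³/s.
Runoff depth d = ΣQ_DR·Δt / A = 572.0 × 10800 / (343 km²) = 18.01 mm.
The 1-cm UH is the DRH scaled by (10 mm)/d, so U_p = 106.0 × 10/18.01 = 58.9 m³/s.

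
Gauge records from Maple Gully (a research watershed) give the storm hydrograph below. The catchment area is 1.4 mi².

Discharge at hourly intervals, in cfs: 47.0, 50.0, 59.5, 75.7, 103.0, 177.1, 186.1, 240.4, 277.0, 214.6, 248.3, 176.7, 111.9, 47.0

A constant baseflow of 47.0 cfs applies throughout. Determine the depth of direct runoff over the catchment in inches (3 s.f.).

Direct runoff: 0.0, 3.0, 12.5, 28.7, 56.0, 130.1, 139.1, 193.4, 230.0, 167.6, 201.3, 129.7, 64.9, 0.0 cfs; ΣQ_DR = 1356 cfs.
V = ΣQ_DR · Δt = 1356 × 3600 s = 4.883 × 10^6 ft³.
Over A = 1.4 mi², depth = V / A = 1.50 in.

d ≈ 1.50 in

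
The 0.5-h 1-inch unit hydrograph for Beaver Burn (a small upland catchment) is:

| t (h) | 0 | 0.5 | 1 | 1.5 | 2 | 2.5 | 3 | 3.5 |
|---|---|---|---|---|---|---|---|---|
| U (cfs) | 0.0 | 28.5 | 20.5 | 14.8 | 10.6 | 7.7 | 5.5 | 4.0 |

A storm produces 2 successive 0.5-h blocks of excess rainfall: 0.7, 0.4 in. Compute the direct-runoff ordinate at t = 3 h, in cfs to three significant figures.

By discrete convolution, Q_j = Σ (P_i / 1 in) · U_{j−i}.
At t = 3 h (j=6): Q = (0.7/1)·5.5 + (0.4/1)·7.7 = 6.93 cfs.

Q ≈ 6.93 cfs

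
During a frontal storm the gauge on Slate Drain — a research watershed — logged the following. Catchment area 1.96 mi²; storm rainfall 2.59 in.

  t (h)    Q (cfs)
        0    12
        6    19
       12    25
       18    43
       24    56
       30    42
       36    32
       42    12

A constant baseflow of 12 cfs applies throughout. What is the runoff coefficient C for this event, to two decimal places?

ΣQ_DR = 145.0 cfs; V = ΣQ_DR·Δt = 3.132 × 10^6 ft³.
Runoff depth d = V / A = 0.6878 in.
C = d / P = 0.6878 / 2.59 = 0.27.

C ≈ 0.27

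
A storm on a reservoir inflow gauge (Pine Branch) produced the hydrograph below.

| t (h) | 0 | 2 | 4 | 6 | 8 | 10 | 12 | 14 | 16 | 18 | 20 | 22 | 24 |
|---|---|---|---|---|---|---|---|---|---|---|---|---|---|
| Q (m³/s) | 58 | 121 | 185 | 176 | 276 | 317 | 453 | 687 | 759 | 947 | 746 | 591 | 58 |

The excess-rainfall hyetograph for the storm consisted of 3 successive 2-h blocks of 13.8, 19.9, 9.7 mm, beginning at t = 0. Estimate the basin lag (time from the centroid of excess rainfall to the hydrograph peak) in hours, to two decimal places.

t_L ≈ 15.19 h

Centroid of excess rainfall: t_c = Σ P_i·t̄_i / ΣP_i = 2.8111 h (block centres at 1, 3, 5 h).
Hydrograph peak occurs at t = 18 h, so basin lag t_L = 18 − 2.8111 = 15.19 h.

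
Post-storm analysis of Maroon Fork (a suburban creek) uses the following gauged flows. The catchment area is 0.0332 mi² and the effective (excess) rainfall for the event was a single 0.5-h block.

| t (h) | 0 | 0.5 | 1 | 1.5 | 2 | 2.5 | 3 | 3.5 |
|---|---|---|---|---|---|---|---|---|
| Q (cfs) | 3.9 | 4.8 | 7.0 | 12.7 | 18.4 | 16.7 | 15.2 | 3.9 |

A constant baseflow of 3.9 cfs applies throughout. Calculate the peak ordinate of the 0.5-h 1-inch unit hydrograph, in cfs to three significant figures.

Direct runoff: 0.0, 0.9, 3.1, 8.8, 14.5, 12.8, 11.3, 0.0 cfs; ΣQ_DR = 51.40 cfs, peak = 14.5 cfs.
Runoff depth d = ΣQ_DR·Δt / A = 51.40 × 1800 / (0.0332 mi²) = 1.200 in.
The 1-inch UH is the DRH scaled by (1 in)/d, so U_p = 14.5 × 1/1.200 = 12.1 cfs.

U_p ≈ 12.1 cfs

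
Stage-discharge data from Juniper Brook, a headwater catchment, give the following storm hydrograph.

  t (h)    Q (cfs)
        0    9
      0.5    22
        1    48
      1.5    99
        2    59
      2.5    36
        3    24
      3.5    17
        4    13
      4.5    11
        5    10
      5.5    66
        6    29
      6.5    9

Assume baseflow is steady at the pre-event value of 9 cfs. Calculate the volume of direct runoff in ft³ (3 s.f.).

Direct-runoff ordinates (Q − Q_b): 0.0, 13.0, 39.0, 90.0, 50.0, 27.0, 15.0, 8.0, 4.0, 2.0, 1.0, 57.0, 20.0, 0.0 cfs.
ΣQ_DR = 326.0 cfs.
With Δt = 0.5 h = 1800 s, V = ΣQ_DR · Δt = 326.0 × 1800 = 5.87 × 10^5 ft³.

V ≈ 5.87 × 10^5 ft³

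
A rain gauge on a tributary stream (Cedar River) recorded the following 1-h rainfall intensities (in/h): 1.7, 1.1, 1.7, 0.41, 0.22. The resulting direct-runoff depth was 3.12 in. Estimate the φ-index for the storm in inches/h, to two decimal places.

Only the 3 blocks with intensity above φ contribute runoff: 1.7, 1.1, 1.7 in/h.
Σ(I−φ)·Δt = d  ⇒  (1.7+1.1+1.7 − 3φ)·1 = 3.12
φ = (4.500 − 3.12/1) / 3 = 0.46 in/h.

φ ≈ 0.46 in/h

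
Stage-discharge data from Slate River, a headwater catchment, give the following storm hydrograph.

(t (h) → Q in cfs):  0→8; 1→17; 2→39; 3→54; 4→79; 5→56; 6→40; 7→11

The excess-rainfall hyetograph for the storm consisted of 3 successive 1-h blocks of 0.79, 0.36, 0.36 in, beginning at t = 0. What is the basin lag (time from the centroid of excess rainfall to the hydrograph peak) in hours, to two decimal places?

Centroid of excess rainfall: t_c = Σ P_i·t̄_i / ΣP_i = 1.2152 h (block centres at 0.5, 1.5, 2.5 h).
Hydrograph peak occurs at t = 4 h, so basin lag t_L = 4 − 1.2152 = 2.78 h.

t_L ≈ 2.78 h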